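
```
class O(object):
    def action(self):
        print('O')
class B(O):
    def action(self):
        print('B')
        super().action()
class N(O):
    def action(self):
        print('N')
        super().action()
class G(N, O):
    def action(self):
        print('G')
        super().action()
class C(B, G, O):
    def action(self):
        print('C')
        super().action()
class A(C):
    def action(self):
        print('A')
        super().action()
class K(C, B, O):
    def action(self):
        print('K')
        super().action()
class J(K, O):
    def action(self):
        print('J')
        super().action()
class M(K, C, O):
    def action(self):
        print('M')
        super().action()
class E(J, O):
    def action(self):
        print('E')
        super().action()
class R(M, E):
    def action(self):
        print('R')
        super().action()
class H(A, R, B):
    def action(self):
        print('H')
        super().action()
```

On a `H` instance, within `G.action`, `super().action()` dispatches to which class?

L[H] = H + merge(L[A], L[R], L[B], [A R B])
  take A:  [A C B G N O object] + [R M E J K C B G N O object] + [B O object] + [A R B]
  take R:  [C B G N O object] + [R M E J K C B G N O object] + [B O object] + [R B]
  take M:  [C B G N O object] + [M E J K C B G N O object] + [B O object] + [B]
  take E:  [C B G N O object] + [E J K C B G N O object] + [B O object] + [B]
  take J:  [C B G N O object] + [J K C B G N O object] + [B O object] + [B]
  take K:  [C B G N O object] + [K C B G N O object] + [B O object] + [B]
  take C:  [C B G N O object] + [C B G N O object] + [B O object] + [B]
  take B:  [B G N O object] + [B G N O object] + [B O object] + [B]
  take G:  [G N O object] + [G N O object] + [O object]
  take N:  [N O object] + [N O object] + [O object]
  take O:  [O object] + [O object] + [O object]
  take object:  [object] + [object] + [object]
MRO: H A R M E J K C B G N O object
super() in G.action on a H instance goes to the class after G in H's MRO: N.

N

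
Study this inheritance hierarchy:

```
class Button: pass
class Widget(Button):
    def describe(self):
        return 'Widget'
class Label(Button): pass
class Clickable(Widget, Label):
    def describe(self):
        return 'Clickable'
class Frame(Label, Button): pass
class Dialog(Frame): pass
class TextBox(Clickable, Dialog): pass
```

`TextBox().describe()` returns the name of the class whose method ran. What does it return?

L[TextBox] = TextBox + merge(L[Clickable], L[Dialog], [Clickable Dialog])
  take Clickable:  [Clickable Widget Label Button object] + [Dialog Frame Label Button object] + [Clickable Dialog]
  take Widget:  [Widget Label Button object] + [Dialog Frame Label Button object] + [Dialog]
  take Dialog:  [Label Button object] + [Dialog Frame Label Button object] + [Dialog]
  take Frame:  [Label Button object] + [Frame Label Button object]
  take Label:  [Label Button object] + [Label Button object]
  take Button:  [Button object] + [Button object]
  take object:  [object] + [object]
MRO: TextBox Clickable Widget Dialog Frame Label Button object
describe is defined in: Clickable, Widget. First along the MRO is Clickable.

Clickable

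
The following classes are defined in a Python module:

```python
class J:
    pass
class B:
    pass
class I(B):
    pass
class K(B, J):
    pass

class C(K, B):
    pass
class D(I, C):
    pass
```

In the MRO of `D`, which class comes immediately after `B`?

J

L[D] = D + merge(L[I], L[C], [I C])
  take I:  [I B object] + [C K B J object] + [I C]
  take C:  [B object] + [C K B J object] + [C]
  take K:  [B object] + [K B J object]
  take B:  [B object] + [B J object]
  take J:  [object] + [J object]
  take object:  [object] + [object]
MRO: D I C K B J object
B is at position 4; next is J.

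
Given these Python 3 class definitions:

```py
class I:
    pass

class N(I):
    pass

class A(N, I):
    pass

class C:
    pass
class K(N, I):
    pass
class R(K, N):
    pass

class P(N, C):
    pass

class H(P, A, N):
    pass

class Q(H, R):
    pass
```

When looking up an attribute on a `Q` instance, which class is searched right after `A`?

R

L[Q] = Q + merge(L[H], L[R], [H R])
  take H:  [H P A N I C object] + [R K N I object] + [H R]
  take P:  [P A N I C object] + [R K N I object] + [R]
  take A:  [A N I C object] + [R K N I object] + [R]
  take R:  [N I C object] + [R K N I object] + [R]
  take K:  [N I C object] + [K N I object]
  take N:  [N I C object] + [N I object]
  take I:  [I C object] + [I object]
  take C:  [C object] + [object]
  take object:  [object] + [object]
MRO: Q H P A R K N I C object
A is at position 3; next is R.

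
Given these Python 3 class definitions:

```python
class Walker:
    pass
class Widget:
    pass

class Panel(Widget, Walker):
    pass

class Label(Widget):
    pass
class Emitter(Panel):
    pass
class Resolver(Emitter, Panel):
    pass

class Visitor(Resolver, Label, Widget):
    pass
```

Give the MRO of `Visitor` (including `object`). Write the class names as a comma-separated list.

Visitor, Resolver, Emitter, Panel, Label, Widget, Walker, object

L[Visitor] = Visitor + merge(L[Resolver], L[Label], L[Widget], [Resolver Label Widget])
  take Resolver:  [Resolver Emitter Panel Widget Walker object] + [Label Widget object] + [Widget object] + [Resolver Label Widget]
  take Emitter:  [Emitter Panel Widget Walker object] + [Label Widget object] + [Widget object] + [Label Widget]
  take Panel:  [Panel Widget Walker object] + [Label Widget object] + [Widget object] + [Label Widget]
  take Label:  [Widget Walker object] + [Label Widget object] + [Widget object] + [Label Widget]
  take Widget:  [Widget Walker object] + [Widget object] + [Widget object] + [Widget]
  take Walker:  [Walker object] + [object] + [object]
  take object:  [object] + [object] + [object]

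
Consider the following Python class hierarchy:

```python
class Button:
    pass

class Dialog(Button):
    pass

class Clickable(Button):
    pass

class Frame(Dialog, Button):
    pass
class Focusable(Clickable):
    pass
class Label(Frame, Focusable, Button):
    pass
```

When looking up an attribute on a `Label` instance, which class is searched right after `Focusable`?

Clickable

L[Label] = Label + merge(L[Frame], L[Focusable], L[Button], [Frame Focusable Button])
  take Frame:  [Frame Dialog Button object] + [Focusable Clickable Button object] + [Button object] + [Frame Focusable Button]
  take Dialog:  [Dialog Button object] + [Focusable Clickable Button object] + [Button object] + [Focusable Button]
  take Focusable:  [Button object] + [Focusable Clickable Button object] + [Button object] + [Focusable Button]
  take Clickable:  [Button object] + [Clickable Button object] + [Button object] + [Button]
  take Button:  [Button object] + [Button object] + [Button object] + [Button]
  take object:  [object] + [object] + [object]
MRO: Label Frame Dialog Focusable Clickable Button object
Focusable is at position 3; next is Clickable.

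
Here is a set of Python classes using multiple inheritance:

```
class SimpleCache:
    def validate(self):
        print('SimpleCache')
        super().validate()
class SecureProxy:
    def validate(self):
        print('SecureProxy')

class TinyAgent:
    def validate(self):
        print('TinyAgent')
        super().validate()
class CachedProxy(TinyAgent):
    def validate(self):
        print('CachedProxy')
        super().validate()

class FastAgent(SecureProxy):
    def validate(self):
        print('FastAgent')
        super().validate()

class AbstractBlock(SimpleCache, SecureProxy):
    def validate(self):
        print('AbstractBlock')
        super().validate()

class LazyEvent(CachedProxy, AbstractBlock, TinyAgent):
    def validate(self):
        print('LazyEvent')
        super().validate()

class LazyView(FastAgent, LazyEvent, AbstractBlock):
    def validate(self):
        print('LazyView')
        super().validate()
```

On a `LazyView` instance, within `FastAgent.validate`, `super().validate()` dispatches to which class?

L[LazyView] = LazyView + merge(L[FastAgent], L[LazyEvent], L[AbstractBlock], [FastAgent LazyEvent AbstractBlock])
  take FastAgent:  [FastAgent SecureProxy object] + [LazyEvent CachedProxy AbstractBlock TinyAgent SimpleCache SecureProxy object] + [AbstractBlock SimpleCache SecureProxy object] + [FastAgent LazyEvent AbstractBlock]
  take LazyEvent:  [SecureProxy object] + [LazyEvent CachedProxy AbstractBlock TinyAgent SimpleCache SecureProxy object] + [AbstractBlock SimpleCache SecureProxy object] + [LazyEvent AbstractBlock]
  take CachedProxy:  [SecureProxy object] + [CachedProxy AbstractBlock TinyAgent SimpleCache SecureProxy object] + [AbstractBlock SimpleCache SecureProxy object] + [AbstractBlock]
  take AbstractBlock:  [SecureProxy object] + [AbstractBlock TinyAgent SimpleCache SecureProxy object] + [AbstractBlock SimpleCache SecureProxy object] + [AbstractBlock]
  take TinyAgent:  [SecureProxy object] + [TinyAgent SimpleCache SecureProxy object] + [SimpleCache SecureProxy object]
  take SimpleCache:  [SecureProxy object] + [SimpleCache SecureProxy object] + [SimpleCache SecureProxy object]
  take SecureProxy:  [SecureProxy object] + [SecureProxy object] + [SecureProxy object]
  take object:  [object] + [object] + [object]
MRO: LazyView FastAgent LazyEvent CachedProxy AbstractBlock TinyAgent SimpleCache SecureProxy object
super() in FastAgent.validate on a LazyView instance goes to the class after FastAgent in LazyView's MRO: LazyEvent.

LazyEvent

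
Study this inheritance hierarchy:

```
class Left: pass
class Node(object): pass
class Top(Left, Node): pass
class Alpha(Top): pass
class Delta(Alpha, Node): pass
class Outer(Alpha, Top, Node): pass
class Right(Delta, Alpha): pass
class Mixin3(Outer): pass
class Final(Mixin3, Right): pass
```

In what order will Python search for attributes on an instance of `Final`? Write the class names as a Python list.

[Final, Mixin3, Outer, Right, Delta, Alpha, Top, Left, Node, object]

L[Final] = Final + merge(L[Mixin3], L[Right], [Mixin3 Right])
  take Mixin3:  [Mixin3 Outer Alpha Top Left Node object] + [Right Delta Alpha Top Left Node object] + [Mixin3 Right]
  take Outer:  [Outer Alpha Top Left Node object] + [Right Delta Alpha Top Left Node object] + [Right]
  take Right:  [Alpha Top Left Node object] + [Right Delta Alpha Top Left Node object] + [Right]
  take Delta:  [Alpha Top Left Node object] + [Delta Alpha Top Left Node object]
  take Alpha:  [Alpha Top Left Node object] + [Alpha Top Left Node object]
  take Top:  [Top Left Node object] + [Top Left Node object]
  take Left:  [Left Node object] + [Left Node object]
  take Node:  [Node object] + [Node object]
  take object:  [object] + [object]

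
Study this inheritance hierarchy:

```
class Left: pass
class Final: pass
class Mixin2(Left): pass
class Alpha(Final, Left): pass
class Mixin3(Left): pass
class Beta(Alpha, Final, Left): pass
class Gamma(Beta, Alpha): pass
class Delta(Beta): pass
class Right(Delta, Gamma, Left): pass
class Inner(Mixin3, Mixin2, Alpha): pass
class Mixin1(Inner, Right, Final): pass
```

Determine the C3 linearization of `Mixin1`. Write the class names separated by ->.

L[Mixin1] = Mixin1 + merge(L[Inner], L[Right], L[Final], [Inner Right Final])
  take Inner:  [Inner Mixin3 Mixin2 Alpha Final Left object] + [Right Delta Gamma Beta Alpha Final Left object] + [Final object] + [Inner Right Final]
  take Mixin3:  [Mixin3 Mixin2 Alpha Final Left object] + [Right Delta Gamma Beta Alpha Final Left object] + [Final object] + [Right Final]
  take Mixin2:  [Mixin2 Alpha Final Left object] + [Right Delta Gamma Beta Alpha Final Left object] + [Final object] + [Right Final]
  take Right:  [Alpha Final Left object] + [Right Delta Gamma Beta Alpha Final Left object] + [Final object] + [Right Final]
  take Delta:  [Alpha Final Left object] + [Delta Gamma Beta Alpha Final Left object] + [Final object] + [Final]
  take Gamma:  [Alpha Final Left object] + [Gamma Beta Alpha Final Left object] + [Final object] + [Final]
  take Beta:  [Alpha Final Left object] + [Beta Alpha Final Left object] + [Final object] + [Final]
  take Alpha:  [Alpha Final Left object] + [Alpha Final Left object] + [Final object] + [Final]
  take Final:  [Final Left object] + [Final Left object] + [Final object] + [Final]
  take Left:  [Left object] + [Left object] + [object]
  take object:  [object] + [object] + [object]

Mixin1 -> Inner -> Mixin3 -> Mixin2 -> Right -> Delta -> Gamma -> Beta -> Alpha -> Final -> Left -> object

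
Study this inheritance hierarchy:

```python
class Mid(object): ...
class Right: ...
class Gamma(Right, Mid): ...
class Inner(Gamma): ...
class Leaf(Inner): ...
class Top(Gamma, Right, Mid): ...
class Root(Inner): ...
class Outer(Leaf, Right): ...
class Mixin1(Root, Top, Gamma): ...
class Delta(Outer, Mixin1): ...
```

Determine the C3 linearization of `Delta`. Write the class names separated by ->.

L[Delta] = Delta + merge(L[Outer], L[Mixin1], [Outer Mixin1])
  take Outer:  [Outer Leaf Inner Gamma Right Mid object] + [Mixin1 Root Inner Top Gamma Right Mid object] + [Outer Mixin1]
  take Leaf:  [Leaf Inner Gamma Right Mid object] + [Mixin1 Root Inner Top Gamma Right Mid object] + [Mixin1]
  take Mixin1:  [Inner Gamma Right Mid object] + [Mixin1 Root Inner Top Gamma Right Mid object] + [Mixin1]
  take Root:  [Inner Gamma Right Mid object] + [Root Inner Top Gamma Right Mid object]
  take Inner:  [Inner Gamma Right Mid object] + [Inner Top Gamma Right Mid object]
  take Top:  [Gamma Right Mid object] + [Top Gamma Right Mid object]
  take Gamma:  [Gamma Right Mid object] + [Gamma Right Mid object]
  take Right:  [Right Mid object] + [Right Mid object]
  take Mid:  [Mid object] + [Mid object]
  take object:  [object] + [object]

Delta -> Outer -> Leaf -> Mixin1 -> Root -> Inner -> Top -> Gamma -> Right -> Mid -> object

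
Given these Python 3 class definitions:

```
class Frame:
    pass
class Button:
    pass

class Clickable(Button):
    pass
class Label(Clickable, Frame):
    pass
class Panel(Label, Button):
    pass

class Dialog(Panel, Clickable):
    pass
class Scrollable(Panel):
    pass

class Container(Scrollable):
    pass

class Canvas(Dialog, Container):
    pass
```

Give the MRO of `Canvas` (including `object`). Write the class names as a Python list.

[Canvas, Dialog, Container, Scrollable, Panel, Label, Clickable, Button, Frame, object]

L[Canvas] = Canvas + merge(L[Dialog], L[Container], [Dialog Container])
  take Dialog:  [Dialog Panel Label Clickable Button Frame object] + [Container Scrollable Panel Label Clickable Button Frame object] + [Dialog Container]
  take Container:  [Panel Label Clickable Button Frame object] + [Container Scrollable Panel Label Clickable Button Frame object] + [Container]
  take Scrollable:  [Panel Label Clickable Button Frame object] + [Scrollable Panel Label Clickable Button Frame object]
  take Panel:  [Panel Label Clickable Button Frame object] + [Panel Label Clickable Button Frame object]
  take Label:  [Label Clickable Button Frame object] + [Label Clickable Button Frame object]
  take Clickable:  [Clickable Button Frame object] + [Clickable Button Frame object]
  take Button:  [Button Frame object] + [Button Frame object]
  take Frame:  [Frame object] + [Frame object]
  take object:  [object] + [object]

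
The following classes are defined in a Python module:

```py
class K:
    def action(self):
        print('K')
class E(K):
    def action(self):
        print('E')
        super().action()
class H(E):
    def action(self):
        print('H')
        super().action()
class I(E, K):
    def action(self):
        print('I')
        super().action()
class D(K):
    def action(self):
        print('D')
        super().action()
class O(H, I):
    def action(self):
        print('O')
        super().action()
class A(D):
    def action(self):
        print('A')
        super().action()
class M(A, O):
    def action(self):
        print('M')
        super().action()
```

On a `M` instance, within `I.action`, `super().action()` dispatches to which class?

L[M] = M + merge(L[A], L[O], [A O])
  take A:  [A D K object] + [O H I E K object] + [A O]
  take D:  [D K object] + [O H I E K object] + [O]
  take O:  [K object] + [O H I E K object] + [O]
  take H:  [K object] + [H I E K object]
  take I:  [K object] + [I E K object]
  take E:  [K object] + [E K object]
  take K:  [K object] + [K object]
  take object:  [object] + [object]
MRO: M A D O H I E K object
super() in I.action on a M instance goes to the class after I in M's MRO: E.

E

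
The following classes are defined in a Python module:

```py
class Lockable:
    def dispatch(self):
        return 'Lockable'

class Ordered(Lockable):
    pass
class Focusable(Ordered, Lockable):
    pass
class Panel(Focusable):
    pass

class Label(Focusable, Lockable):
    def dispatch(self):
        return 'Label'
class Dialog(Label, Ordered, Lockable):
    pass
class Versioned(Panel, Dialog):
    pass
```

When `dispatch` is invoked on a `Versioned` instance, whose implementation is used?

L[Versioned] = Versioned + merge(L[Panel], L[Dialog], [Panel Dialog])
  take Panel:  [Panel Focusable Ordered Lockable object] + [Dialog Label Focusable Ordered Lockable object] + [Panel Dialog]
  take Dialog:  [Focusable Ordered Lockable object] + [Dialog Label Focusable Ordered Lockable object] + [Dialog]
  take Label:  [Focusable Ordered Lockable object] + [Label Focusable Ordered Lockable object]
  take Focusable:  [Focusable Ordered Lockable object] + [Focusable Ordered Lockable object]
  take Ordered:  [Ordered Lockable object] + [Ordered Lockable object]
  take Lockable:  [Lockable object] + [Lockable object]
  take object:  [object] + [object]
MRO: Versioned Panel Dialog Label Focusable Ordered Lockable object
dispatch is defined in: Label, Lockable. First along the MRO is Label.

Label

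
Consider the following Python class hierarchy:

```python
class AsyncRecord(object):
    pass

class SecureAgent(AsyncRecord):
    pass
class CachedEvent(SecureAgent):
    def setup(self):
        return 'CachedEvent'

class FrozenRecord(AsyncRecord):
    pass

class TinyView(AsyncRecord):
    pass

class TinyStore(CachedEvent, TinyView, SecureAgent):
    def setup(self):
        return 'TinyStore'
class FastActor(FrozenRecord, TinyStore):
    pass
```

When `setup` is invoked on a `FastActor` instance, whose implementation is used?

L[FastActor] = FastActor + merge(L[FrozenRecord], L[TinyStore], [FrozenRecord TinyStore])
  take FrozenRecord:  [FrozenRecord AsyncRecord object] + [TinyStore CachedEvent TinyView SecureAgent AsyncRecord object] + [FrozenRecord TinyStore]
  take TinyStore:  [AsyncRecord object] + [TinyStore CachedEvent TinyView SecureAgent AsyncRecord object] + [TinyStore]
  take CachedEvent:  [AsyncRecord object] + [CachedEvent TinyView SecureAgent AsyncRecord object]
  take TinyView:  [AsyncRecord object] + [TinyView SecureAgent AsyncRecord object]
  take SecureAgent:  [AsyncRecord object] + [SecureAgent AsyncRecord object]
  take AsyncRecord:  [AsyncRecord object] + [AsyncRecord object]
  take object:  [object] + [object]
MRO: FastActor FrozenRecord TinyStore CachedEvent TinyView SecureAgent AsyncRecord object
setup is defined in: CachedEvent, TinyStore. First along the MRO is TinyStore.

TinyStore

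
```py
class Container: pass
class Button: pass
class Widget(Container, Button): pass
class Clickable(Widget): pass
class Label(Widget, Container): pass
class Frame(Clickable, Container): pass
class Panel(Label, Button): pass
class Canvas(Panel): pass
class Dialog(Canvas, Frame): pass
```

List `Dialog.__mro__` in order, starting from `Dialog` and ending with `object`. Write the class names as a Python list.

[Dialog, Canvas, Panel, Label, Frame, Clickable, Widget, Container, Button, object]

L[Dialog] = Dialog + merge(L[Canvas], L[Frame], [Canvas Frame])
  take Canvas:  [Canvas Panel Label Widget Container Button object] + [Frame Clickable Widget Container Button object] + [Canvas Frame]
  take Panel:  [Panel Label Widget Container Button object] + [Frame Clickable Widget Container Button object] + [Frame]
  take Label:  [Label Widget Container Button object] + [Frame Clickable Widget Container Button object] + [Frame]
  take Frame:  [Widget Container Button object] + [Frame Clickable Widget Container Button object] + [Frame]
  take Clickable:  [Widget Container Button object] + [Clickable Widget Container Button object]
  take Widget:  [Widget Container Button object] + [Widget Container Button object]
  take Container:  [Container Button object] + [Container Button object]
  take Button:  [Button object] + [Button object]
  take object:  [object] + [object]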